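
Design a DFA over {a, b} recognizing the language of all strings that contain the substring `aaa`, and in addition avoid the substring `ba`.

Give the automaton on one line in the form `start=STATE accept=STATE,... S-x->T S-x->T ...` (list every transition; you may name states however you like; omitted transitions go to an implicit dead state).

start=q0 accept=q5,q8 q0-a->q1 q0-b->q2 q1-a->q3 q1-b->q2 q2-a->q4 q2-b->q2 q3-a->q5 q3-b->q2 q4-a->q6 q4-b->q7 q5-a->q5 q5-b->q8 q6-a->q9 q6-b->q7 q7-a->q4 q7-b->q7 q8-a->q9 q8-b->q8 q9-a->q9 q9-b->q9

Handle the two conditions separately and then intersect. One (4 states) tracks whether and how much of `aaa` has been seen; the other (3 states) tracks partial matches of the forbidden pattern `ba`. Each combined state is a pair, one component from each; accept when both components accept.
        a   b  
>  q0   q1  q2 
   q1   q3  q2 
   q2   q4  q2 
   q3   q5  q2 
   q4   q6  q7 
 * q5   q5  q8 
   q6   q9  q7 
   q7   q4  q7 
 * q8   q9  q8 
   q9   q9  q9 
(> = start, * = accepting)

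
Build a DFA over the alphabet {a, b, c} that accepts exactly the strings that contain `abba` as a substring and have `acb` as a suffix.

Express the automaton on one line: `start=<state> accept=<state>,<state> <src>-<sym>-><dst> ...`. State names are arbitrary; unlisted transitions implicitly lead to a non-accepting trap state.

Run two small machines in parallel and take their product. One (5 states) tracks whether and how much of `abba` has been seen; the other (4 states) tracks how much of the suffix `acb` has currently been matched. Each combined state is a pair, one component from each; accept when both components accept.
10 states suffice.
        a   b   c  
>  S0   S1  S0  S0 
   S1   S1  S2  S3 
   S2   S1  S4  S0 
   S3   S1  S5  S0 
   S4   S6  S0  S0 
   S5   S1  S0  S0 
   S6   S6  S7  S8 
   S7   S6  S7  S7 
   S8   S6  S9  S7 
 * S9   S6  S7  S7 
(> = start, * = accepting)

start=S0 accept=S9 S0-a->S1 S0-b->S0 S0-c->S0 S1-a->S1 S1-b->S2 S1-c->S3 S2-a->S1 S2-b->S4 S2-c->S0 S3-a->S1 S3-b->S5 S3-c->S0 S4-a->S6 S4-b->S0 S4-c->S0 S5-a->S1 S5-b->S0 S5-c->S0 S6-a->S6 S6-b->S7 S6-c->S8 S7-a->S6 S7-b->S7 S7-c->S7 S8-a->S6 S8-b->S9 S8-c->S7 S9-a->S6 S9-b->S7 S9-c->S7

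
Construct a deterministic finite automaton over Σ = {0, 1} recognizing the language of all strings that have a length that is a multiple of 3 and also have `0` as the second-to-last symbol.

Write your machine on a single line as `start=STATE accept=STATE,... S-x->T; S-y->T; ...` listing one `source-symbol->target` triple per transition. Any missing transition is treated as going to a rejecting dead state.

Run two small machines in parallel and take their product. The first has 3 states tracking the input length modulo 3; the second has 7 states tracking the last 2 symbols read. A product state is a pair (one from each), accepting exactly when both do.
15 states suffice.
          0    1  
>  S0     S1   S2 
   S1     S3   S4 
   S2     S5   S6 
   S3     S7   S8 
   S4     S9  S10 
   S5     S7   S8 
   S6     S9  S10 
 * S7    S11  S12 
 * S8    S13  S14 
   S9    S11  S12 
   S10   S13  S14 
   S11    S3   S4 
   S12    S5   S6 
   S13    S3   S4 
   S14    S5   S6 
(> = start, * = accepting)

start=S0; accept=S7,S8; S0-0->S1; S0-1->S2; S1-0->S3; S1-1->S4; S2-0->S5; S2-1->S6; S3-0->S7; S3-1->S8; S4-0->S9; S4-1->S10; S5-0->S7; S5-1->S8; S6-0->S9; S6-1->S10; S7-0->S11; S7-1->S12; S8-0->S13; S8-1->S14; S9-0->S11; S9-1->S12; S10-0->S13; S10-1->S14; S11-0->S3; S11-1->S4; S12-0->S5; S12-1->S6; S13-0->S3; S13-1->S4; S14-0->S5; S14-1->S6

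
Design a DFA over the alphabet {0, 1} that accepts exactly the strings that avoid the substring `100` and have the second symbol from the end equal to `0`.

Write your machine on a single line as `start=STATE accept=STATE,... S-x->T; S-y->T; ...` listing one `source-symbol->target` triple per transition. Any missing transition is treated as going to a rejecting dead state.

Handle the two conditions separately and then intersect. One (4 states) tracks partial matches of the forbidden pattern `100`; the other (7 states) tracks the last 2 symbols read. Each combined state is a pair, one component from each; accept when both components accept. After merging equivalent states the machine shrinks.
        0   1  
>  q0   q1  q2 
   q1   q3  q4 
   q2   q5  q2 
 * q3   q3  q4 
 * q4   q5  q2 
   q5   q6  q4 
   q6   q6  q6 
(> = start, * = accepting)

start=q0; accept=q3,q4; q0-0->q1; q0-1->q2; q1-0->q3; q1-1->q4; q2-0->q5; q2-1->q2; q3-0->q3; q3-1->q4; q4-0->q5; q4-1->q2; q5-0->q6; q5-1->q4; q6-0->q6; q6-1->q6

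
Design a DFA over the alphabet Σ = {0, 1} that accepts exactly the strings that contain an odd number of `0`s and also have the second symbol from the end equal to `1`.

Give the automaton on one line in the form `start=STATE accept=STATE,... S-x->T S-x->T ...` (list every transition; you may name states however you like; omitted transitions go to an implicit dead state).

start=S0 accept=S5,S10 S0-0->S1 S0-1->S2 S1-0->S3 S1-1->S4 S2-0->S5 S2-1->S6 S3-0->S7 S3-1->S8 S4-0->S9 S4-1->S10 S5-0->S3 S5-1->S4 S6-0->S5 S6-1->S6 S7-0->S3 S7-1->S4 S8-0->S5 S8-1->S6 S9-0->S7 S9-1->S8 S10-0->S9 S10-1->S10

Build one automaton per condition and run them in lockstep. The first has 2 states tracking the count of `0`s modulo 2; the second has 7 states tracking the last 2 symbols read. A product state is a pair (one from each), accepting exactly when both do.
An 11-state machine:
          0    1  
>  S0     S1   S2 
   S1     S3   S4 
   S2     S5   S6 
   S3     S7   S8 
   S4     S9  S10 
 * S5     S3   S4 
   S6     S5   S6 
   S7     S3   S4 
   S8     S5   S6 
   S9     S7   S8 
 * S10    S9  S10 
(> = start, * = accepting)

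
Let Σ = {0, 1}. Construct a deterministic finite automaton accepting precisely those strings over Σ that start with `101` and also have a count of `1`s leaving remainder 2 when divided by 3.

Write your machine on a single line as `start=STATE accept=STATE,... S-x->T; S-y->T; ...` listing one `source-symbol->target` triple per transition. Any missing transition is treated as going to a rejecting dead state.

start=A; accept=E; A-0->B; A-1->C; B-0->B; B-1->B; C-0->D; C-1->B; D-0->B; D-1->E; E-0->E; E-1->F; F-0->F; F-1->G; G-0->G; G-1->E

Handle the two conditions separately and then intersect. One (5 states) tracks whether the input so far still matches the prefix `101`; the other (3 states) tracks the count of `1`s modulo 3. Each combined state is a pair, one component from each; accept when both components accept. Equivalent product states are then merged.
       0  1 
>  A   B  C 
   B   B  B 
   C   D  B 
   D   B  E 
 * E   E  F 
   F   F  G 
   G   G  E 
(> = start, * = accepting)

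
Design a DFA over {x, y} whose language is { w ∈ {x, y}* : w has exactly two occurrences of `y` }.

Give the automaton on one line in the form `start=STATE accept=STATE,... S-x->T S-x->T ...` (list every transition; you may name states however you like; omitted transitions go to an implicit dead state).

start=q0 accept=q2 q0-x->q0 q0-y->q1 q1-x->q1 q1-y->q2 q2-x->q2 q2-y->q3 q3-x->q3 q3-y->q3

Count `y`s, saturating at 3: states q0 through q2 mean 0 through 2 `y`s seen; q3 means more than 2. Each `y` increments (capped at q3); other symbols loop. Accept from {q2}.
A 4-state machine:
        x   y  
>  q0   q0  q1 
   q1   q1  q2 
 * q2   q2  q3 
   q3   q3  q3 
(> = start, * = accepting)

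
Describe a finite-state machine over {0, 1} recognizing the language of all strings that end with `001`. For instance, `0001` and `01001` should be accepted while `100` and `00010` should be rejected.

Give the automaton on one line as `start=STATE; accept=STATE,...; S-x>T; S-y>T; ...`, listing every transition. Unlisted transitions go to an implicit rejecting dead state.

start=q0; accept=q3; q0-0>q1; q0-1>q0; q1-0>q2; q1-1>q0; q2-0>q2; q2-1>q3; q3-0>q1; q3-1>q0

Let each state record the length of the longest suffix of the input read so far that is also a prefix of `001`. q1 means the last symbol is `0`; q2 means the last 2 symbols are `00`; q3 means the last 3 symbols are `001`. Accept only at q3, where the string currently ends in `001`.
        0   1  
>  q0   q1  q0 
   q1   q2  q0 
   q2   q2  q3 
 * q3   q1  q0 
(> = start, * = accepting)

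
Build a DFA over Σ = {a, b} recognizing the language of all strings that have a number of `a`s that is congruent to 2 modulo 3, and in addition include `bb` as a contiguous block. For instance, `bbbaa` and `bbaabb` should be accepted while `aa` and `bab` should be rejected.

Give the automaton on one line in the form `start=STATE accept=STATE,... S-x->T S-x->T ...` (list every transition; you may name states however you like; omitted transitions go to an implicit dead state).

start=S0 accept=S8 S0-a->S1 S0-b->S2 S1-a->S3 S1-b->S4 S2-a->S1 S2-b->S5 S3-a->S0 S3-b->S6 S4-a->S3 S4-b->S7 S5-a->S7 S5-b->S5 S6-a->S0 S6-b->S8 S7-a->S8 S7-b->S7 S8-a->S5 S8-b->S8

Build one automaton per condition and run them in lockstep. The first has 3 states tracking the count of `a`s modulo 3; the second has 3 states tracking whether and how much of `bb` has been seen. A product state is a pair (one from each), accepting exactly when both do.
With 9 states:
        a   b  
>  S0   S1  S2 
   S1   S3  S4 
   S2   S1  S5 
   S3   S0  S6 
   S4   S3  S7 
   S5   S7  S5 
   S6   S0  S8 
   S7   S8  S7 
 * S8   S5  S8 
(> = start, * = accepting)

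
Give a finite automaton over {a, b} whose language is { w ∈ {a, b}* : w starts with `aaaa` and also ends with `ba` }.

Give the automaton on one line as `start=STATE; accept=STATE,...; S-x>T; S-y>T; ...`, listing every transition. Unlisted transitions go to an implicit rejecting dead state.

Build one automaton per condition and run them in lockstep. The first has 6 states tracking whether the input so far still matches the prefix `aaaa`; the second has 3 states tracking how much of the suffix `ba` has currently been matched. A product state is a pair (one from each), accepting exactly when both do. Minimizing collapses redundant product states.
An 8-state machine:
        a   b  
>  q0   q1  q2 
   q1   q3  q2 
   q2   q2  q2 
   q3   q4  q2 
   q4   q5  q2 
   q5   q5  q6 
   q6   q7  q6 
 * q7   q5  q6 
(> = start, * = accepting)

start=q0; accept=q7; q0-a>q1; q0-b>q2; q1-a>q3; q1-b>q2; q2-a>q2; q2-b>q2; q3-a>q4; q3-b>q2; q4-a>q5; q4-b>q2; q5-a>q5; q5-b>q6; q6-a>q7; q6-b>q6; q7-a>q5; q7-b>q6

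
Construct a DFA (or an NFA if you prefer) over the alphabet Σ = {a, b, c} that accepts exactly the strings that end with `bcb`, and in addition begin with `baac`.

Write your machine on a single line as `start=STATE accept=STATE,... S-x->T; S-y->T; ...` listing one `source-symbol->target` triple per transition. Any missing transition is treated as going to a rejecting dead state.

start=q0; accept=q11; q0-a->q1; q0-b->q2; q0-c->q1; q1-a->q1; q1-b->q3; q1-c->q1; q2-a->q4; q2-b->q3; q2-c->q5; q3-a->q1; q3-b->q3; q3-c->q5; q4-a->q6; q4-b->q3; q4-c->q1; q5-a->q1; q5-b->q7; q5-c->q1; q6-a->q1; q6-b->q3; q6-c->q8; q7-a->q1; q7-b->q3; q7-c->q5; q8-a->q8; q8-b->q9; q8-c->q8; q9-a->q8; q9-b->q9; q9-c->q10; q10-a->q8; q10-b->q11; q10-c->q8; q11-a->q8; q11-b->q9; q11-c->q10

Run two small machines in parallel and take their product. The first has 4 states tracking how much of the suffix `bcb` has currently been matched; the second has 6 states tracking whether the input so far still matches the prefix `baac`. A product state is a pair (one from each), accepting exactly when both do.
          a    b    c  
>  q0     q1   q2   q1 
   q1     q1   q3   q1 
   q2     q4   q3   q5 
   q3     q1   q3   q5 
   q4     q6   q3   q1 
   q5     q1   q7   q1 
   q6     q1   q3   q8 
   q7     q1   q3   q5 
   q8     q8   q9   q8 
   q9     q8   q9  q10 
   q10    q8  q11   q8 
 * q11    q8   q9  q10 
(> = start, * = accepting)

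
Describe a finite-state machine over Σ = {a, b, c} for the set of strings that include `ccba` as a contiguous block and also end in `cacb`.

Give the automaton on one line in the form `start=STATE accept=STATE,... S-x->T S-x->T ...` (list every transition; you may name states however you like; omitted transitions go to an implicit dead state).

Run two small machines in parallel and take their product. The first has 5 states tracking whether and how much of `ccba` has been seen; the second has 5 states tracking how much of the suffix `cacb` has currently been matched. A product state is a pair (one from each), accepting exactly when both do.
          a    b    c  
>  q0     q0   q0   q1 
   q1     q2   q0   q3 
   q2     q0   q0   q4 
   q3     q2   q5   q3 
   q4     q2   q6   q3 
   q5     q7   q0   q1 
   q6     q0   q0   q1 
   q7     q7   q7   q8 
   q8     q9   q7   q8 
   q9     q7   q7  q10 
   q10    q9  q11   q8 
 * q11    q7   q7   q8 
(> = start, * = accepting)

start=q0 accept=q11 q0-a->q0 q0-b->q0 q0-c->q1 q1-a->q2 q1-b->q0 q1-c->q3 q2-a->q0 q2-b->q0 q2-c->q4 q3-a->q2 q3-b->q5 q3-c->q3 q4-a->q2 q4-b->q6 q4-c->q3 q5-a->q7 q5-b->q0 q5-c->q1 q6-a->q0 q6-b->q0 q6-c->q1 q7-a->q7 q7-b->q7 q7-c->q8 q8-a->q9 q8-b->q7 q8-c->q8 q9-a->q7 q9-b->q7 q9-c->q10 q10-a->q9 q10-b->q11 q10-c->q8 q11-a->q7 q11-b->q7 q11-c->q8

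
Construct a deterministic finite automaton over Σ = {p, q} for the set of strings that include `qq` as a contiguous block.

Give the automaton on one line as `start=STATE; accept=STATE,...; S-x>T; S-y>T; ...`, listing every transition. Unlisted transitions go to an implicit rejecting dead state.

start=A; accept=C; A-p>A; A-q>B; B-p>A; B-q>C; C-p>C; C-q>C

States A..B record the length of the longest prefix of `qq` that matches the current input suffix. Reaching C means `qq` has been seen, and we stay there forever. Accept from C.
       p  q 
>  A   A  B 
   B   A  C 
 * C   C  C 
(> = start, * = accepting)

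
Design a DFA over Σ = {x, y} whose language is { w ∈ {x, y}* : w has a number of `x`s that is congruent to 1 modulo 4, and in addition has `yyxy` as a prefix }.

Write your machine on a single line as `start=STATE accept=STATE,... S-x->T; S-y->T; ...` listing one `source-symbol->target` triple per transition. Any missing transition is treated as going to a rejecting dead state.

start=q0; accept=q5; q0-x->q1; q0-y->q2; q1-x->q1; q1-y->q1; q2-x->q1; q2-y->q3; q3-x->q4; q3-y->q1; q4-x->q1; q4-y->q5; q5-x->q6; q5-y->q5; q6-x->q7; q6-y->q6; q7-x->q8; q7-y->q7; q8-x->q5; q8-y->q8

Run two small machines in parallel and take their product. The first has 4 states tracking the count of `x`s modulo 4; the second has 6 states tracking whether the input so far still matches the prefix `yyxy`. A product state is a pair (one from each), accepting exactly when both do. After merging equivalent states the machine shrinks.
        x   y  
>  q0   q1  q2 
   q1   q1  q1 
   q2   q1  q3 
   q3   q4  q1 
   q4   q1  q5 
 * q5   q6  q5 
   q6   q7  q6 
   q7   q8  q7 
   q8   q5  q8 
(> = start, * = accepting)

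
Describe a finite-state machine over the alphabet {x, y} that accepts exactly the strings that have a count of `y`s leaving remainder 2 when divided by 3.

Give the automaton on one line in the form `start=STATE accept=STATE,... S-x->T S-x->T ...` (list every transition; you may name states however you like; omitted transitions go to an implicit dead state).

Keep the running count of `y`s modulo 3: each `y` advances along the cycle s0 → s1 → s2 → s0 while other symbols loop. Accept at s2.
3 states suffice.
        x   y  
>  s0   s0  s1 
   s1   s1  s2 
 * s2   s2  s0 
(> = start, * = accepting)

start=s0 accept=s2 s0-x->s0 s0-y->s1 s1-x->s1 s1-y->s2 s2-x->s2 s2-y->s0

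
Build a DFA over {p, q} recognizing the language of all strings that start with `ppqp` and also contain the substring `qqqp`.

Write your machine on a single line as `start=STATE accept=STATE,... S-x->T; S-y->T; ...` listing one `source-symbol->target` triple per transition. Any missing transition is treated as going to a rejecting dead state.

start=s0; accept=s13; s0-p->s1; s0-q->s2; s1-p->s3; s1-q->s2; s2-p->s4; s2-q->s5; s3-p->s4; s3-q->s6; s4-p->s4; s4-q->s2; s5-p->s4; s5-q->s7; s6-p->s8; s6-q->s5; s7-p->s9; s7-q->s7; s8-p->s8; s8-q->s10; s9-p->s9; s9-q->s9; s10-p->s8; s10-q->s11; s11-p->s8; s11-q->s12; s12-p->s13; s12-q->s12; s13-p->s13; s13-q->s13

Run two small machines in parallel and take their product. One (6 states) tracks whether the input so far still matches the prefix `ppqp`; the other (5 states) tracks whether and how much of `qqqp` has been seen. Each combined state is a pair, one component from each; accept when both components accept.
14 states suffice.
          p    q  
>  s0     s1   s2 
   s1     s3   s2 
   s2     s4   s5 
   s3     s4   s6 
   s4     s4   s2 
   s5     s4   s7 
   s6     s8   s5 
   s7     s9   s7 
   s8     s8  s10 
   s9     s9   s9 
   s10    s8  s11 
   s11    s8  s12 
   s12   s13  s12 
 * s13   s13  s13 
(> = start, * = accepting)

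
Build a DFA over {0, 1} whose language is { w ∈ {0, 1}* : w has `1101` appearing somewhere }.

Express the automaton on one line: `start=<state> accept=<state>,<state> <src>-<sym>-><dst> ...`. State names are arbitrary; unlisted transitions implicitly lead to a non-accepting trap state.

Track how much of `1101` has been matched so far: state A is no progress, E is the absorbing accept state reached once `1101` has occurred. Intermediate states record partial matches; on a mismatch, fall back to the longest reusable overlap.
       0  1 
>  A   A  B 
   B   A  C 
   C   D  C 
   D   A  E 
 * E   E  E 
(> = start, * = accepting)

start=A accept=E A-0->A A-1->B B-0->A B-1->C C-0->D C-1->C D-0->A D-1->E E-0->E E-1->E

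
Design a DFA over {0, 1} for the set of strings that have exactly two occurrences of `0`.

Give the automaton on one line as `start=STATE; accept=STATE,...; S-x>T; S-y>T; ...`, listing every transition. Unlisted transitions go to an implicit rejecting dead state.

Count `0`s, saturating at 3: states A through C mean 0 through 2 `0`s seen; D means more than 2. Each `0` increments (capped at D); other symbols loop. Accept from {C}.
A 4-state machine:
       0  1 
>  A   B  A 
   B   C  B 
 * C   D  C 
   D   D  D 
(> = start, * = accepting)

start=A; accept=C; A-0>B; A-1>A; B-0>C; B-1>B; C-0>D; C-1>C; D-0>D; D-1>D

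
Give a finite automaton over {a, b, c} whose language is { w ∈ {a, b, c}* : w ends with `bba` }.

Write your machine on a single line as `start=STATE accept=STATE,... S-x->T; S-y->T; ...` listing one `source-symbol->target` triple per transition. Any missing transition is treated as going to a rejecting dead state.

Remember how much of `bba` the current input suffix matches. State s0 means no match yet; s1 means the last symbol is `b`; s2 means the last 2 symbols are `bb`; s3 means the last 3 symbols are `bba`. Only s3 accepts. On a mismatch, fall back to the longest proper suffix that is still a prefix of `bba`.
        a   b   c  
>  s0   s0  s1  s0 
   s1   s0  s2  s0 
   s2   s3  s2  s0 
 * s3   s0  s1  s0 
(> = start, * = accepting)

start=s0; accept=s3; s0-a->s0; s0-b->s1; s0-c->s0; s1-a->s0; s1-b->s2; s1-c->s0; s2-a->s3; s2-b->s2; s2-c->s0; s3-a->s0; s3-b->s1; s3-c->s0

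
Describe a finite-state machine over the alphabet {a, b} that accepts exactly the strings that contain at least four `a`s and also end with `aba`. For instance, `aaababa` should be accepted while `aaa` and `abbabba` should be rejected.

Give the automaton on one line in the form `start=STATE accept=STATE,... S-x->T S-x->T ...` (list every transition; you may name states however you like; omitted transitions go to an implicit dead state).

start=q0 accept=q5 q0-a->q1 q0-b->q0 q1-a->q2 q1-b->q1 q2-a->q3 q2-b->q2 q3-a->q3 q3-b->q4 q4-a->q5 q4-b->q2 q5-a->q3 q5-b->q4

Handle the two conditions separately and then intersect. One (6 states) tracks the count of `a`s, saturating at 5; the other (4 states) tracks how much of the suffix `aba` has currently been matched. Each combined state is a pair, one component from each; accept when both components accept. Minimizing collapses redundant product states.
A 6-state machine:
        a   b  
>  q0   q1  q0 
   q1   q2  q1 
   q2   q3  q2 
   q3   q3  q4 
   q4   q5  q2 
 * q5   q3  q4 
(> = start, * = accepting)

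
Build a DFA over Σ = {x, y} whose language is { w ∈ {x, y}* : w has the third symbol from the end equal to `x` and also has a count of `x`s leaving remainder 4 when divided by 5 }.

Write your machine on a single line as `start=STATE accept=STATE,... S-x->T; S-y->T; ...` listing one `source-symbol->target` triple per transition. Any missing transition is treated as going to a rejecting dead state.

Run two small machines in parallel and take their product. One (15 states) tracks the last 3 symbols read; the other (5 states) tracks the count of `x`s modulo 5. Each combined state is a pair, one component from each; accept when both components accept. Equivalent product states are then merged.
16 states suffice.
          x    y  
>  s0     s1   s0 
   s1     s2   s1 
   s2     s3   s4 
   s3     s5   s6 
   s4     s7   s4 
 * s5     s0   s8 
   s6     s9  s10 
   s7    s11   s6 
 * s8     s0  s12 
 * s9     s0  s13 
   s10   s14  s10 
   s11    s0   s8 
 * s12    s0  s15 
   s13    s0  s12 
   s14    s0  s13 
   s15    s0  s15 
(> = start, * = accepting)

start=s0; accept=s5,s8,s9,s12; s0-x->s1; s0-y->s0; s1-x->s2; s1-y->s1; s2-x->s3; s2-y->s4; s3-x->s5; s3-y->s6; s4-x->s7; s4-y->s4; s5-x->s0; s5-y->s8; s6-x->s9; s6-y->s10; s7-x->s11; s7-y->s6; s8-x->s0; s8-y->s12; s9-x->s0; s9-y->s13; s10-x->s14; s10-y->s10; s11-x->s0; s11-y->s8; s12-x->s0; s12-y->s15; s13-x->s0; s13-y->s12; s14-x->s0; s14-y->s13; s15-x->s0; s15-y->s15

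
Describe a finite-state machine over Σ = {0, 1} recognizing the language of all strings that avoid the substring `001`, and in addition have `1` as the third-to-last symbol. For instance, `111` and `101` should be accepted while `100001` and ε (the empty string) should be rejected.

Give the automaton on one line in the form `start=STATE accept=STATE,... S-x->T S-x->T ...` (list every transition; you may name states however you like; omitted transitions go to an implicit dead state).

Handle the two conditions separately and then intersect. The first has 4 states tracking partial matches of the forbidden pattern `001`; the second has 15 states tracking the last 3 symbols read. A product state is a pair (one from each), accepting exactly when both do.
22 states suffice.
          0    1  
>  s0     s1   s2 
   s1     s3   s4 
   s2     s5   s6 
   s3     s7   s8 
   s4     s9  s10 
   s5    s11  s12 
   s6    s13  s14 
   s7     s7   s8 
   s8    s15  s16 
   s9    s11  s12 
   s10   s13  s14 
 * s11    s7   s8 
 * s12    s9  s10 
 * s13   s11  s12 
 * s14   s13  s14 
   s15   s17  s18 
   s16   s19  s20 
   s17   s21   s8 
   s18   s15  s16 
   s19   s17  s18 
   s20   s19  s20 
   s21   s21   s8 
(> = start, * = accepting)

start=s0 accept=s11,s12,s13,s14 s0-0->s1 s0-1->s2 s1-0->s3 s1-1->s4 s2-0->s5 s2-1->s6 s3-0->s7 s3-1->s8 s4-0->s9 s4-1->s10 s5-0->s11 s5-1->s12 s6-0->s13 s6-1->s14 s7-0->s7 s7-1->s8 s8-0->s15 s8-1->s16 s9-0->s11 s9-1->s12 s10-0->s13 s10-1->s14 s11-0->s7 s11-1->s8 s12-0->s9 s12-1->s10 s13-0->s11 s13-1->s12 s14-0->s13 s14-1->s14 s15-0->s17 s15-1->s18 s16-0->s19 s16-1->s20 s17-0->s21 s17-1->s8 s18-0->s15 s18-1->s16 s19-0->s17 s19-1->s18 s20-0->s19 s20-1->s20 s21-0->s21 s21-1->s8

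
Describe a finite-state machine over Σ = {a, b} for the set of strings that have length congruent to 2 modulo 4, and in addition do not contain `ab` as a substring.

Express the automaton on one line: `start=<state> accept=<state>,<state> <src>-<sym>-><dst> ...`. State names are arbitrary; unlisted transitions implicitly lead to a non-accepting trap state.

start=q0 accept=q3,q5 q0-a->q1 q0-b->q2 q1-a->q3 q1-b->q4 q2-a->q3 q2-b->q5 q3-a->q6 q3-b->q4 q4-a->q4 q4-b->q4 q5-a->q6 q5-b->q7 q6-a->q8 q6-b->q4 q7-a->q8 q7-b->q0 q8-a->q1 q8-b->q4

Handle the two conditions separately and then intersect. One (4 states) tracks the input length modulo 4; the other (3 states) tracks partial matches of the forbidden pattern `ab`. Each combined state is a pair, one component from each; accept when both components accept. After merging equivalent states the machine shrinks.
        a   b  
>  q0   q1  q2 
   q1   q3  q4 
   q2   q3  q5 
 * q3   q6  q4 
   q4   q4  q4 
 * q5   q6  q7 
   q6   q8  q4 
   q7   q8  q0 
   q8   q1  q4 
(> = start, * = accepting)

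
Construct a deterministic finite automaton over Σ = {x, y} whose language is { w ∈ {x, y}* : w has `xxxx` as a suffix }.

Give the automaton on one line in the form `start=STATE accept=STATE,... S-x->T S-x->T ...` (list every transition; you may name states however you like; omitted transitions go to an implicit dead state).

Remember how much of `xxxx` the current input suffix matches. State q0 means no match yet; q1 means the last symbol is `x`; q2 means the last 2 symbols are `xx`; q3 means the last 3 symbols are `xxx`; q4 means the last 4 symbols are `xxxx`. Only q4 accepts. On a mismatch, fall back to the longest proper suffix that is still a prefix of `xxxx`.
With 5 states:
        x   y  
>  q0   q1  q0 
   q1   q2  q0 
   q2   q3  q0 
   q3   q4  q0 
 * q4   q4  q0 
(> = start, * = accepting)

start=q0 accept=q4 q0-x->q1 q0-y->q0 q1-x->q2 q1-y->q0 q2-x->q3 q2-y->q0 q3-x->q4 q3-y->q0 q4-x->q4 q4-y->q0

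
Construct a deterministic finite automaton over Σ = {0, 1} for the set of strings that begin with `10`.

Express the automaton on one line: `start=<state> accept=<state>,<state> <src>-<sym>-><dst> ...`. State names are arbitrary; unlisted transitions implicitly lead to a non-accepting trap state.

Walk along `10` while the input agrees: from A take `1` to B, and so on. Any deviation drops to the rejecting sink D. Once C is reached the prefix is confirmed and every continuation is accepted.
With 4 states:
       0  1 
>  A   D  B 
   B   C  D 
 * C   C  C 
   D   D  D 
(> = start, * = accepting)

start=A accept=C A-0->D A-1->B B-0->C B-1->D C-0->C C-1->C D-0->D D-1->D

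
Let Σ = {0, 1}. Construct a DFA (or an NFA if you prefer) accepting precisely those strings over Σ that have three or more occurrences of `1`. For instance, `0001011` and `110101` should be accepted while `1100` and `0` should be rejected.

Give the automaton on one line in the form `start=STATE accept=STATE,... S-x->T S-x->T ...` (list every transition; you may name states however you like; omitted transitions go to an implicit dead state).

Only the number of `1`s matters, and only up to 4. Make a chain q0 → q1 → q2 → q3 → q4 advanced by each `1` (with q4 absorbing); every other symbol self-loops. The accepting set is {q3, q4}.
With 5 states:
        0   1  
>  q0   q0  q1 
   q1   q1  q2 
   q2   q2  q3 
 * q3   q3  q4 
 * q4   q4  q4 
(> = start, * = accepting)

start=q0 accept=q3,q4 q0-0->q0 q0-1->q1 q1-0->q1 q1-1->q2 q2-0->q2 q2-1->q3 q3-0->q3 q3-1->q4 q4-0->q4 q4-1->q4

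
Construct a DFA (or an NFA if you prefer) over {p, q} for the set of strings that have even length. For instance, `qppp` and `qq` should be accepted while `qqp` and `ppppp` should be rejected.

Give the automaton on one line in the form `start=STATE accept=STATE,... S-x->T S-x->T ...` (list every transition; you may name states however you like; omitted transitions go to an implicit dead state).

Only the length mod 2 matters, so use a 2-cycle: from any state, every input symbol moves to the next state, wrapping S1 back to S0. Mark S0 accepting.
        p   q  
>* S0   S1  S1 
   S1   S0  S0 
(> = start, * = accepting)

start=S0 accept=S0 S0-p->S1 S0-q->S1 S1-p->S0 S1-q->S0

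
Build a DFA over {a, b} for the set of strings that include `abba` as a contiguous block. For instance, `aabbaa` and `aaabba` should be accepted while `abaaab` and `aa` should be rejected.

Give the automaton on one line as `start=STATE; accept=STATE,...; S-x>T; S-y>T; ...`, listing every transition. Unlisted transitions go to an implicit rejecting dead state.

start=s0; accept=s4; s0-a>s1; s0-b>s0; s1-a>s1; s1-b>s2; s2-a>s1; s2-b>s3; s3-a>s4; s3-b>s0; s4-a>s4; s4-b>s4

States s0..s3 record the length of the longest prefix of `abba` that matches the current input suffix. Reaching s4 means `abba` has been seen, and we stay there forever. Accept from s4.
With 5 states:
        a   b  
>  s0   s1  s0 
   s1   s1  s2 
   s2   s1  s3 
   s3   s4  s0 
 * s4   s4  s4 
(> = start, * = accepting)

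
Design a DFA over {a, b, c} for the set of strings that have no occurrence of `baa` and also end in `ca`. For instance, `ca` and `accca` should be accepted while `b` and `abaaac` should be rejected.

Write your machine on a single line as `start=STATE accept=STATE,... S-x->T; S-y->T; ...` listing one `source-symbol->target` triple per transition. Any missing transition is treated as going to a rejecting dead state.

start=s0; accept=s4; s0-a->s0; s0-b->s1; s0-c->s2; s1-a->s3; s1-b->s1; s1-c->s2; s2-a->s4; s2-b->s1; s2-c->s2; s3-a->s5; s3-b->s1; s3-c->s2; s4-a->s0; s4-b->s1; s4-c->s2; s5-a->s5; s5-b->s5; s5-c->s5

Handle the two conditions separately and then intersect. One (4 states) tracks partial matches of the forbidden pattern `baa`; the other (3 states) tracks how much of the suffix `ca` has currently been matched. Each combined state is a pair, one component from each; accept when both components accept. After merging equivalent states the machine shrinks.
With 6 states:
        a   b   c  
>  s0   s0  s1  s2 
   s1   s3  s1  s2 
   s2   s4  s1  s2 
   s3   s5  s1  s2 
 * s4   s0  s1  s2 
   s5   s5  s5  s5 
(> = start, * = accepting)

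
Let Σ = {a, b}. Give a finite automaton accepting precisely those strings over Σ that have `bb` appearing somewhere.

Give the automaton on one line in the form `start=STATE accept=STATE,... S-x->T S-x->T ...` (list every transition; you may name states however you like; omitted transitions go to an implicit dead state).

States q0..q1 record the length of the longest prefix of `bb` that matches the current input suffix. Reaching q2 means `bb` has been seen, and we stay there forever. Accept from q2.
A 3-state machine:
        a   b  
>  q0   q0  q1 
   q1   q0  q2 
 * q2   q2  q2 
(> = start, * = accepting)

start=q0 accept=q2 q0-a->q0 q0-b->q1 q1-a->q0 q1-b->q2 q2-a->q2 q2-b->q2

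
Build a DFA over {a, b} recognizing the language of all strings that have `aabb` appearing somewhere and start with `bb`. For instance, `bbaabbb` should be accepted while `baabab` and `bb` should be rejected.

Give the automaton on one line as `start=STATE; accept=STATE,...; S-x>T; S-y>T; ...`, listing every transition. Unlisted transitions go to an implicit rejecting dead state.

Run two small machines in parallel and take their product. The first has 5 states tracking whether and how much of `aabb` has been seen; the second has 4 states tracking whether the input so far still matches the prefix `bb`. A product state is a pair (one from each), accepting exactly when both do.
          a    b  
>  S0     S1   S2 
   S1     S3   S4 
   S2     S1   S5 
   S3     S3   S6 
   S4     S1   S4 
   S5     S7   S5 
   S6     S1   S8 
   S7     S9   S5 
   S8     S8   S8 
   S9     S9  S10 
   S10    S7  S11 
 * S11   S11  S11 
(> = start, * = accepting)

start=S0; accept=S11; S0-a>S1; S0-b>S2; S1-a>S3; S1-b>S4; S2-a>S1; S2-b>S5; S3-a>S3; S3-b>S6; S4-a>S1; S4-b>S4; S5-a>S7; S5-b>S5; S6-a>S1; S6-b>S8; S7-a>S9; S7-b>S5; S8-a>S8; S8-b>S8; S9-a>S9; S9-b>S10; S10-a>S7; S10-b>S11; S11-a>S11; S11-b>S11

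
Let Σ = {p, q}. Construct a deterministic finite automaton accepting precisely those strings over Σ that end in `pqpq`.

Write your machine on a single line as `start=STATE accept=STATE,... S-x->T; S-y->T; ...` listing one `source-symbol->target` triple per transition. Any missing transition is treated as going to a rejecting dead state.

start=s0; accept=s4; s0-p->s1; s0-q->s0; s1-p->s1; s1-q->s2; s2-p->s3; s2-q->s0; s3-p->s1; s3-q->s4; s4-p->s3; s4-q->s0

Let each state record the length of the longest suffix of the input read so far that is also a prefix of `pqpq`. s1 means the last symbol is `p`; s2 means the last 2 symbols are `pq`; s3 means the last 3 symbols are `pqp`; s4 means the last 4 symbols are `pqpq`. Accept only at s4, where the string currently ends in `pqpq`.
A 5-state machine:
        p   q  
>  s0   s1  s0 
   s1   s1  s2 
   s2   s3  s0 
   s3   s1  s4 
 * s4   s3  s0 
(> = start, * = accepting)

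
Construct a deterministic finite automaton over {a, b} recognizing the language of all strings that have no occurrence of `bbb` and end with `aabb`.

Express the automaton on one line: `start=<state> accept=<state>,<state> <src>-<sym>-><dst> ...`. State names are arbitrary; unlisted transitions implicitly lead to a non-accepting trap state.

Build one automaton per condition and run them in lockstep. One (4 states) tracks partial matches of the forbidden pattern `bbb`; the other (5 states) tracks how much of the suffix `aabb` has currently been matched. Each combined state is a pair, one component from each; accept when both components accept. After merging equivalent states the machine shrinks.
        a   b  
>  s0   s1  s2 
   s1   s3  s2 
   s2   s1  s4 
   s3   s3  s5 
   s4   s1  s6 
   s5   s1  s7 
   s6   s6  s6 
 * s7   s1  s6 
(> = start, * = accepting)

start=s0 accept=s7 s0-a->s1 s0-b->s2 s1-a->s3 s1-b->s2 s2-a->s1 s2-b->s4 s3-a->s3 s3-b->s5 s4-a->s1 s4-b->s6 s5-a->s1 s5-b->s7 s6-a->s6 s6-b->s6 s7-a->s1 s7-b->s6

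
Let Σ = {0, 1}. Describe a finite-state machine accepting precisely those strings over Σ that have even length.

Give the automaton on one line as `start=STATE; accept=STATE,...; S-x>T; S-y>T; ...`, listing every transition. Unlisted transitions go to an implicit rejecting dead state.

Only the length mod 2 matters, so use a 2-cycle: from any state, every input symbol moves to the next state, wrapping B back to A. Mark A accepting.
       0  1 
>* A   B  B 
   B   A  A 
(> = start, * = accepting)

start=A; accept=A; A-0>B; A-1>B; B-0>A; B-1>A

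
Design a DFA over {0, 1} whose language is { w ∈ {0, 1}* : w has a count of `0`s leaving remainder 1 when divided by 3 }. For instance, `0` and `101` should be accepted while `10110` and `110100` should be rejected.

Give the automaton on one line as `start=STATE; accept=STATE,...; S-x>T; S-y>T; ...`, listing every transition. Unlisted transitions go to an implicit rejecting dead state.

The only thing that matters is how many `0`s have appeared, reduced mod 3. Use one state per residue: s0 for 0, …, s2 for 2. Reading `0` moves to the next residue; anything else stays put. s1 is accepting.
With 3 states:
        0   1  
>  s0   s1  s0 
 * s1   s2  s1 
   s2   s0  s2 
(> = start, * = accepting)

start=s0; accept=s1; s0-0>s1; s0-1>s0; s1-0>s2; s1-1>s1; s2-0>s0; s2-1>s2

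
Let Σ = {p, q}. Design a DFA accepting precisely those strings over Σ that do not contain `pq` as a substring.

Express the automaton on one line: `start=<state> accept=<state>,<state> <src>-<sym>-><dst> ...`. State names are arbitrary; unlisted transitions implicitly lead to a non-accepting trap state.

This is the complement of 'contains `pq`'. Use the same substring-matching states — s0 through s2 holding how much of `pq` has just been matched — but flip the accepting set: everything except the trap s2 accepts.
3 states suffice.
        p   q  
>* s0   s1  s0 
 * s1   s1  s2 
   s2   s2  s2 
(> = start, * = accepting)

start=s0 accept=s0,s1 s0-p->s1 s0-q->s0 s1-p->s1 s1-q->s2 s2-p->s2 s2-q->s2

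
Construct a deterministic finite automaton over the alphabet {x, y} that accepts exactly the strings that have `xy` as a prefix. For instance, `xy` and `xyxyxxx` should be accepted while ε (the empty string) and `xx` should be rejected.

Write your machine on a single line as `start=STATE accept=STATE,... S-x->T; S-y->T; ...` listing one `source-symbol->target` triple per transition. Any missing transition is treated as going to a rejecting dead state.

Check the first 2 symbols one by one: s0 through s1 record how many have matched `xy` so far; any wrong symbol goes to the dead state s3. After all 2 match we enter the accepting sink s2.
A 4-state machine:
        x   y  
>  s0   s1  s3 
   s1   s3  s2 
 * s2   s2  s2 
   s3   s3  s3 
(> = start, * = accepting)

start=s0; accept=s2; s0-x->s1; s0-y->s3; s1-x->s3; s1-y->s2; s2-x->s2; s2-y->s2; s3-x->s3; s3-y->s3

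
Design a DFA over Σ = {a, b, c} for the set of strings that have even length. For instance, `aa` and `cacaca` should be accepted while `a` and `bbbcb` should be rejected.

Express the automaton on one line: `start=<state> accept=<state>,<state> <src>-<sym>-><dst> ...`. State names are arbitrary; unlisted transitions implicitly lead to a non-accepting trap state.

Only the length mod 2 matters, so use a 2-cycle: from any state, every input symbol moves to the next state, wrapping s1 back to s0. Mark s0 accepting.
2 states suffice.
        a   b   c  
>* s0   s1  s1  s1 
   s1   s0  s0  s0 
(> = start, * = accepting)

start=s0 accept=s0 s0-a->s1 s0-b->s1 s0-c->s1 s1-a->s0 s1-b->s0 s1-c->s0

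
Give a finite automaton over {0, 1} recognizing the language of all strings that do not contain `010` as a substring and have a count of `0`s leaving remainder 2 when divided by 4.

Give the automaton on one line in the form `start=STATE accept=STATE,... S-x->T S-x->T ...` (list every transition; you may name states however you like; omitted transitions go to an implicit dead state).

Handle the two conditions separately and then intersect. The first has 4 states tracking partial matches of the forbidden pattern `010`; the second has 4 states tracking the count of `0`s modulo 4. A product state is a pair (one from each), accepting exactly when both do. After merging equivalent states the machine shrinks.
A 13-state machine:
       0  1 
>  A   B  A 
   B   C  D 
 * C   E  F 
   D   G  H 
   E   I  J 
 * F   G  K 
   G   G  G 
   H   C  H 
   I   B  L 
   J   G  M 
 * K   E  K 
   L   G  A 
   M   I  M 
(> = start, * = accepting)

start=A accept=C,F,K A-0->B A-1->A B-0->C B-1->D C-0->E C-1->F D-0->G D-1->H E-0->I E-1->J F-0->G F-1->K G-0->G G-1->G H-0->C H-1->H I-0->B I-1->L J-0->G J-1->M K-0->E K-1->K L-0->G L-1->A M-0->I M-1->M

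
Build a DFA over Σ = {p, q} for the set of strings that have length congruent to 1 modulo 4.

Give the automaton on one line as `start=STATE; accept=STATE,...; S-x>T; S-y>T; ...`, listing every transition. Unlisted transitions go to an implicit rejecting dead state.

start=S0; accept=S1; S0-p>S1; S0-q>S1; S1-p>S2; S1-q>S2; S2-p>S3; S2-q>S3; S3-p>S0; S3-q>S0

Only the length mod 4 matters, so use a 4-cycle: from any state, every input symbol moves to the next state, wrapping S3 back to S0. Mark S1 accepting.
4 states suffice.
        p   q  
>  S0   S1  S1 
 * S1   S2  S2 
   S2   S3  S3 
   S3   S0  S0 
(> = start, * = accepting)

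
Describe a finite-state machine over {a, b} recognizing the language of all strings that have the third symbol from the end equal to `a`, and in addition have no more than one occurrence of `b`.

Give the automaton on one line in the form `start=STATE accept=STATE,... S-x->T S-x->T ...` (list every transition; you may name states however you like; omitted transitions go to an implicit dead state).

Handle the two conditions separately and then intersect. The first has 15 states tracking the last 3 symbols read; the second has 3 states tracking the count of `b`s, saturating at 2. A product state is a pair (one from each), accepting exactly when both do.
          a    b  
>  S0     S1   S2 
   S1     S3   S4 
   S2     S5   S6 
   S3     S7   S8 
   S4     S9  S10 
   S5    S11  S12 
   S6    S13  S14 
 * S7     S7   S8 
 * S8     S9  S10 
 * S9    S11  S12 
   S10   S13  S14 
   S11   S15  S16 
   S12   S17  S10 
   S13   S18  S12 
   S14   S13  S14 
 * S15   S15  S16 
   S16   S17  S10 
   S17   S18  S12 
   S18   S19  S16 
   S19   S19  S16 
(> = start, * = accepting)

start=S0 accept=S7,S8,S9,S15 S0-a->S1 S0-b->S2 S1-a->S3 S1-b->S4 S2-a->S5 S2-b->S6 S3-a->S7 S3-b->S8 S4-a->S9 S4-b->S10 S5-a->S11 S5-b->S12 S6-a->S13 S6-b->S14 S7-a->S7 S7-b->S8 S8-a->S9 S8-b->S10 S9-a->S11 S9-b->S12 S10-a->S13 S10-b->S14 S11-a->S15 S11-b->S16 S12-a->S17 S12-b->S10 S13-a->S18 S13-b->S12 S14-a->S13 S14-b->S14 S15-a->S15 S15-b->S16 S16-a->S17 S16-b->S10 S17-a->S18 S17-b->S12 S18-a->S19 S18-b->S16 S19-a->S19 S19-b->S16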